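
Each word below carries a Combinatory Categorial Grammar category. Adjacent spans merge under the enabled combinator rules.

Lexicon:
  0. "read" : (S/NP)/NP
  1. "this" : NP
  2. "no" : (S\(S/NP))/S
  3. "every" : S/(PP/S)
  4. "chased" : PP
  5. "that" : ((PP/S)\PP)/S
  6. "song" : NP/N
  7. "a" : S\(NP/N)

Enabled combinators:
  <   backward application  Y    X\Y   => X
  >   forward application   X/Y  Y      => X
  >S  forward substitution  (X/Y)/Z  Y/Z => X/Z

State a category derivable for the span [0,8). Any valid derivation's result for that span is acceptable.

S

[0,8] S   <
  [0,2] S/NP   >
    [0,1] "read" : (S/NP)/NP
    [1,2] "this" : NP
  [2,8] S\(S/NP)   >
    [2,3] "no" : (S\(S/NP))/S
    [3,8] S   >
      [3,4] "every" : S/(PP/S)
      [4,8] PP/S   <
        [4,5] "chased" : PP
        [5,8] (PP/S)\PP   >
          [5,6] "that" : ((PP/S)\PP)/S
          [6,8] S   <
            [6,7] "song" : NP/N
            [7,8] "a" : S\(NP/N)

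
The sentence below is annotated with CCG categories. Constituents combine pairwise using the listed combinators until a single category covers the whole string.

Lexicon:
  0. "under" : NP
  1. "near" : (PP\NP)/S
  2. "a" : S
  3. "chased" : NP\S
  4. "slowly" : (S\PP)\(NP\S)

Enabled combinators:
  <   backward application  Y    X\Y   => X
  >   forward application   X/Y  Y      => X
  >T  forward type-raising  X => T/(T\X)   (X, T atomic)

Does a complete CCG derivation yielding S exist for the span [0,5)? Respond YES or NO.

[0,5] S   <
  [0,3] PP   <
    [0,1] "under" : NP
    [1,3] PP\NP   >
      [1,2] "near" : (PP\NP)/S
      [2,3] "a" : S
  [3,5] S\PP   <
    [3,4] "chased" : NP\S
    [4,5] "slowly" : (S\PP)\(NP\S)

YES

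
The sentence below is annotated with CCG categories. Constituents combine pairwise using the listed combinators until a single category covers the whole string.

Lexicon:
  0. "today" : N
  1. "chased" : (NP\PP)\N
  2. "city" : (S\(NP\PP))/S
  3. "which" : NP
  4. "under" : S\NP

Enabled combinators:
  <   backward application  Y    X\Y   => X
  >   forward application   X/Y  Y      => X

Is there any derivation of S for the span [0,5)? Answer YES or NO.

[0,5] S   <
  [0,2] NP\PP   <
    [0,1] "today" : N
    [1,2] "chased" : (NP\PP)\N
  [2,5] S\(NP\PP)   >
    [2,3] "city" : (S\(NP\PP))/S
    [3,5] S   <
      [3,4] "which" : NP
      [4,5] "under" : S\NP

YES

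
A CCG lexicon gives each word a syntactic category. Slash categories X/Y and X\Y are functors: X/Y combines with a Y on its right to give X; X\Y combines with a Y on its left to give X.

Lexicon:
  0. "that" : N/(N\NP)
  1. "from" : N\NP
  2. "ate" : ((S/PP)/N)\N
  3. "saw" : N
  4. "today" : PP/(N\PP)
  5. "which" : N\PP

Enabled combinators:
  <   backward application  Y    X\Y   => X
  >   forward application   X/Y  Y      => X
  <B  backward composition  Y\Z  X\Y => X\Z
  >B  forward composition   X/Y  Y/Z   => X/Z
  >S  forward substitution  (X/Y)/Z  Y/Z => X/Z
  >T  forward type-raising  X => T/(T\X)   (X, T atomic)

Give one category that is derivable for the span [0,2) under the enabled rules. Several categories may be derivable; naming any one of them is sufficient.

[0,6] S   >
  [0,4] S/PP   >
    [0,3] (S/PP)/N   <
      [0,2] N   >
        [0,1] "that" : N/(N\NP)
        [1,2] "from" : N\NP
      [2,3] "ate" : ((S/PP)/N)\N
    [3,4] "saw" : N
  [4,6] PP   >
    [4,5] "today" : PP/(N\PP)
    [5,6] "which" : N\PP

N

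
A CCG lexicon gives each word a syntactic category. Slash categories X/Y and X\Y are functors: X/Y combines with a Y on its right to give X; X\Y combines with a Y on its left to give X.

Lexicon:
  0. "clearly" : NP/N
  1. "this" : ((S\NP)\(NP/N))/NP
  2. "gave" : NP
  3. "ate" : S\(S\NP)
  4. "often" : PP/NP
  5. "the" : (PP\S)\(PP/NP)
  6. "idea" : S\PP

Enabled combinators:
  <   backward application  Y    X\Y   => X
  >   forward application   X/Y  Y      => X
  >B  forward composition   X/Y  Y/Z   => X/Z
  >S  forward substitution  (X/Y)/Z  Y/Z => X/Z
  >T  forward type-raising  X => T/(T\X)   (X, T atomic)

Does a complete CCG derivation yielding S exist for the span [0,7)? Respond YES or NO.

YES

[0,7] S   <
  [0,6] PP   <
    [0,4] S   <
      [0,3] S\NP   <
        [0,1] "clearly" : NP/N
        [1,3] (S\NP)\(NP/N)   >
          [1,2] "this" : ((S\NP)\(NP/N))/NP
          [2,3] "gave" : NP
      [3,4] "ate" : S\(S\NP)
    [4,6] PP\S   <
      [4,5] "often" : PP/NP
      [5,6] "the" : (PP\S)\(PP/NP)
  [6,7] "idea" : S\PP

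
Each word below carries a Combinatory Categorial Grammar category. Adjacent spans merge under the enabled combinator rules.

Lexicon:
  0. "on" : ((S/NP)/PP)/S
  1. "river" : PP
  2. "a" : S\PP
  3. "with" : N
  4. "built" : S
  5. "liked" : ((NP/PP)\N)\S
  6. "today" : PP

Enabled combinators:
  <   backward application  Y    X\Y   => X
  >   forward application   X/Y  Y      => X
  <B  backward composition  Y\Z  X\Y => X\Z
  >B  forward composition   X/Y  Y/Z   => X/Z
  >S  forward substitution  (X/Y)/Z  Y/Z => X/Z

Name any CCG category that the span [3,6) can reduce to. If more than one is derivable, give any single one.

NP/PP

[0,7] S   >
  [0,6] S/PP   >S
    [0,3] (S/NP)/PP   >
      [0,1] "on" : ((S/NP)/PP)/S
      [1,3] S   <
        [1,2] "river" : PP
        [2,3] "a" : S\PP
    [3,6] NP/PP   <
      [3,4] "with" : N
      [4,6] (NP/PP)\N   <
        [4,5] "built" : S
        [5,6] "liked" : ((NP/PP)\N)\S
  [6,7] "today" : PP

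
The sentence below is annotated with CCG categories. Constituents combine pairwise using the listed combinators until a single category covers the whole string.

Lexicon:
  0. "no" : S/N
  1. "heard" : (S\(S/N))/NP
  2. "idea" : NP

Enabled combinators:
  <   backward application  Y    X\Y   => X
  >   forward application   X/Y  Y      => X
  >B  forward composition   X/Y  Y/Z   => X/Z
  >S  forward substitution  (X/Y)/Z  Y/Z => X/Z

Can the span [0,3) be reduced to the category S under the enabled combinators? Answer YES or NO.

[0,3] S   <
  [0,1] "no" : S/N
  [1,3] S\(S/N)   >
    [1,2] "heard" : (S\(S/N))/NP
    [2,3] "idea" : NP

YES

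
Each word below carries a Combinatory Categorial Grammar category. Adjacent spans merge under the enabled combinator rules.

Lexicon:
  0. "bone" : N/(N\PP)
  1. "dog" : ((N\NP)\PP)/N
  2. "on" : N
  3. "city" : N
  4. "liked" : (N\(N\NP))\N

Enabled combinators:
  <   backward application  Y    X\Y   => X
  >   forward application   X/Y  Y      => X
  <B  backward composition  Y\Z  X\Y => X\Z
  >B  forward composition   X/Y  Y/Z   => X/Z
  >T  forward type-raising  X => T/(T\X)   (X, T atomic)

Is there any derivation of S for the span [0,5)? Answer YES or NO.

N/(N\PP) ((N\NP)\PP)/N N N (N\(N\NP))\N
CKY chart[0,5] = {N, N/(N\N), NP/(NP\N), PP/(PP\N), S/(S\N)}; S ∉ chart

NO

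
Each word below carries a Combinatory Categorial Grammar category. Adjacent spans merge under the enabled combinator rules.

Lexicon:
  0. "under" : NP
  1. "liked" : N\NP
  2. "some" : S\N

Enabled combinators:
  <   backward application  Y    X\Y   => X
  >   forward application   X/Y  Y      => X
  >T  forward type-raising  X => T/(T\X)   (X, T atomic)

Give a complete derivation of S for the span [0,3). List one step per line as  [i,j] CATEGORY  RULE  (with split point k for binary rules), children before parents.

[0,3] S   <
  [0,2] N   <
    [0,1] "under" : NP
    [1,2] "liked" : N\NP
  [2,3] "some" : S\N

[0,1] NP  lex  "under"
[1,2] N\NP  lex  "liked"
[0,2] N  <  k=1
[2,3] S\N  lex  "some"
[0,3] S  <  k=2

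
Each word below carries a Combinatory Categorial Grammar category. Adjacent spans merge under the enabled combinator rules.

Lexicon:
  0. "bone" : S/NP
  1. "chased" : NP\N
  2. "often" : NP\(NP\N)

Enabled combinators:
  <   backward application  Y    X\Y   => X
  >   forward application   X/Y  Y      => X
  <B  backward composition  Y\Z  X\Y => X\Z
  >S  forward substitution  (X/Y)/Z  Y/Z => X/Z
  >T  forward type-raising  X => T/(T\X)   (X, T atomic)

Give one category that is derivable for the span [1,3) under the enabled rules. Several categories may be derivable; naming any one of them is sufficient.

NP

[0,3] S   >
  [0,1] "bone" : S/NP
  [1,3] NP   <
    [1,2] "chased" : NP\N
    [2,3] "often" : NP\(NP\N)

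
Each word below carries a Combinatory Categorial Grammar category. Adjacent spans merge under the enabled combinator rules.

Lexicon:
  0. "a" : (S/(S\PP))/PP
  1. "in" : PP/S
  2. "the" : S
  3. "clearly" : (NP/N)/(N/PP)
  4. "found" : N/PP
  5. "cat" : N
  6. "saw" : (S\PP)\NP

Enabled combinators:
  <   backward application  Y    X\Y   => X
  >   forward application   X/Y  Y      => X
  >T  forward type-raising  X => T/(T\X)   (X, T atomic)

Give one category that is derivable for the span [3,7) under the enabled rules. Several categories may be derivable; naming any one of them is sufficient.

[0,7] S   >
  [0,3] S/(S\PP)   >
    [0,1] "a" : (S/(S\PP))/PP
    [1,3] PP   >
      [1,2] "in" : PP/S
      [2,3] "the" : S
  [3,7] S\PP   <
    [3,6] NP   >
      [3,5] NP/N   >
        [3,4] "clearly" : (NP/N)/(N/PP)
        [4,5] "found" : N/PP
      [5,6] "cat" : N
    [6,7] "saw" : (S\PP)\NP

S\PP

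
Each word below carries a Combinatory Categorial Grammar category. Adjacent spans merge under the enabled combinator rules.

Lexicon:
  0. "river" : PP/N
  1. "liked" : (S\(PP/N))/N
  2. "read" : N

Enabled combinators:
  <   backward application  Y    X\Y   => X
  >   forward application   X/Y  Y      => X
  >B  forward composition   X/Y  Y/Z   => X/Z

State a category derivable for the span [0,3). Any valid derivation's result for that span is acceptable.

S

[0,3] S   <
  [0,1] "river" : PP/N
  [1,3] S\(PP/N)   >
    [1,2] "liked" : (S\(PP/N))/N
    [2,3] "read" : N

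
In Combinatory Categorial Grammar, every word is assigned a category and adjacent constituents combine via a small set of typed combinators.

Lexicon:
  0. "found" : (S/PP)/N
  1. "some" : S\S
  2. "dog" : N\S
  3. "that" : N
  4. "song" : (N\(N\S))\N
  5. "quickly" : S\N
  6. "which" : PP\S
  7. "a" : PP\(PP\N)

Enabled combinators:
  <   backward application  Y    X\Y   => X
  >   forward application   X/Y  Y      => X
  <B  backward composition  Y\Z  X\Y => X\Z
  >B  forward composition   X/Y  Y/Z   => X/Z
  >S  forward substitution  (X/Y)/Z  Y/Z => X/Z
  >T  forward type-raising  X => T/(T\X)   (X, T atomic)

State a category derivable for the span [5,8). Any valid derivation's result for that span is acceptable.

[0,8] S   >
  [0,5] S/PP   >
    [0,1] "found" : (S/PP)/N
    [1,5] N   <
      [1,3] N\S   <B
        [1,2] "some" : S\S
        [2,3] "dog" : N\S
      [3,5] N\(N\S)   <
        [3,4] "that" : N
        [4,5] "song" : (N\(N\S))\N
  [5,8] PP   <
    [5,7] PP\N   <B
      [5,6] "quickly" : S\N
      [6,7] "which" : PP\S
    [7,8] "a" : PP\(PP\N)

PP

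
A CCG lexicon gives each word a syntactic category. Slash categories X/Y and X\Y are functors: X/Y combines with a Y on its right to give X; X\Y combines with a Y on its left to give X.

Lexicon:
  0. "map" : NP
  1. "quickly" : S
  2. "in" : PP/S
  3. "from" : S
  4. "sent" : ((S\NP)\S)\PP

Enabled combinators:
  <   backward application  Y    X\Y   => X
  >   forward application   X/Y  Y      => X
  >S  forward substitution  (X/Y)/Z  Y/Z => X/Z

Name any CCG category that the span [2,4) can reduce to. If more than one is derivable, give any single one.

PP

[0,5] S   <
  [0,1] "map" : NP
  [1,5] S\NP   <
    [1,2] "quickly" : S
    [2,5] (S\NP)\S   <
      [2,4] PP   >
        [2,3] "in" : PP/S
        [3,4] "from" : S
      [4,5] "sent" : ((S\NP)\S)\PP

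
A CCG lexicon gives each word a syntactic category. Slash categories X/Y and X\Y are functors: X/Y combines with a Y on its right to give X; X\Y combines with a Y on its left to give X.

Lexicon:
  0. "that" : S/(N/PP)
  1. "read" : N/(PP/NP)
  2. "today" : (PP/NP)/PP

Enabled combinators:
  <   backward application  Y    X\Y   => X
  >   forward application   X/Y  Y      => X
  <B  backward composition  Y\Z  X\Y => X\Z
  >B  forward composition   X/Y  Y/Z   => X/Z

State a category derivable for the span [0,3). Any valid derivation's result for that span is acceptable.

[0,3] S   >
  [0,1] "that" : S/(N/PP)
  [1,3] N/PP   >B
    [1,2] "read" : N/(PP/NP)
    [2,3] "today" : (PP/NP)/PP

S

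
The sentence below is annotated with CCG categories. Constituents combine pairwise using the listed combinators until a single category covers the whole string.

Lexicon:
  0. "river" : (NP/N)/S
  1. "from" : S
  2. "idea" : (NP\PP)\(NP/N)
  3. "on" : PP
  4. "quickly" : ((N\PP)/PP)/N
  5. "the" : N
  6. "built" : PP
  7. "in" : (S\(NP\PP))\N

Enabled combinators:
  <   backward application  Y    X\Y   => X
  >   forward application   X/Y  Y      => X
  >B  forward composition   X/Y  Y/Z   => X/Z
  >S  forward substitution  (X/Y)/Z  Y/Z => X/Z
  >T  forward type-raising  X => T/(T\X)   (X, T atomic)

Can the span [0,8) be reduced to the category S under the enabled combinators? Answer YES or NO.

[0,8] S   <
  [0,3] NP\PP   <
    [0,2] NP/N   >
      [0,1] "river" : (NP/N)/S
      [1,2] "from" : S
    [2,3] "idea" : (NP\PP)\(NP/N)
  [3,8] S\(NP\PP)   <
    [3,7] N   <
      [3,4] "on" : PP
      [4,7] N\PP   >
        [4,6] (N\PP)/PP   >
          [4,5] "quickly" : ((N\PP)/PP)/N
          [5,6] "the" : N
        [6,7] "built" : PP
    [7,8] "in" : (S\(NP\PP))\N

YES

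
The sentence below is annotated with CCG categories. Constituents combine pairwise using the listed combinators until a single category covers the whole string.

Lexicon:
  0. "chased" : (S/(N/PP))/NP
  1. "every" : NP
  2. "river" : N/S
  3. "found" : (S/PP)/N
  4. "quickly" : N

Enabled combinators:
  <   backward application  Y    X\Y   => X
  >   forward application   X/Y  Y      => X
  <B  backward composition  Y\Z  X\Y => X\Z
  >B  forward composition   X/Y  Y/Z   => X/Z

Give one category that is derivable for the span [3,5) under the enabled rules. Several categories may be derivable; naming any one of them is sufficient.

S/PP

[0,5] S   >
  [0,2] S/(N/PP)   >
    [0,1] "chased" : (S/(N/PP))/NP
    [1,2] "every" : NP
  [2,5] N/PP   >B
    [2,3] "river" : N/S
    [3,5] S/PP   >
      [3,4] "found" : (S/PP)/N
      [4,5] "quickly" : N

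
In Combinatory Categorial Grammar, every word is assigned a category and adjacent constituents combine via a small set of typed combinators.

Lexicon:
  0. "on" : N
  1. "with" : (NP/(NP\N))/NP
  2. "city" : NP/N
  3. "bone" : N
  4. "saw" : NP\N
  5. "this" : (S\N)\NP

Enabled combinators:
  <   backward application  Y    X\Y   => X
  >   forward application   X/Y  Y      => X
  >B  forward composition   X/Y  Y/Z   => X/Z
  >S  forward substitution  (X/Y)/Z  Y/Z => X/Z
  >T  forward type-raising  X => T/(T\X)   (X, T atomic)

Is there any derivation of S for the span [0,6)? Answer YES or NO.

[0,6] S   <
  [0,1] "on" : N
  [1,6] S\N   <
    [1,5] NP   >
      [1,4] NP/(NP\N)   >
        [1,2] "with" : (NP/(NP\N))/NP
        [2,4] NP   >
          [2,3] "city" : NP/N
          [3,4] "bone" : N
      [4,5] "saw" : NP\N
    [5,6] "this" : (S\N)\NP

YES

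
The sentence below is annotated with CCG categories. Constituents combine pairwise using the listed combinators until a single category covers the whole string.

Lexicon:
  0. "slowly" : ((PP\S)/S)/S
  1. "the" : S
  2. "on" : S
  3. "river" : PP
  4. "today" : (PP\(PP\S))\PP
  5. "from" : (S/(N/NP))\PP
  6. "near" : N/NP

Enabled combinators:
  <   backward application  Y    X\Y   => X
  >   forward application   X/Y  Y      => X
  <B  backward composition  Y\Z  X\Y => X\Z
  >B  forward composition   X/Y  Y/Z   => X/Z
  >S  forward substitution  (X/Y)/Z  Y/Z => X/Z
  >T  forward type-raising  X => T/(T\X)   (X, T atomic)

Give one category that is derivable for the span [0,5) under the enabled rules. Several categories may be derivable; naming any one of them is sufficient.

[0,7] S   >
  [0,6] S/(N/NP)   <
    [0,5] PP   <
      [0,3] PP\S   >
        [0,2] (PP\S)/S   >
          [0,1] "slowly" : ((PP\S)/S)/S
          [1,2] "the" : S
        [2,3] "on" : S
      [3,5] PP\(PP\S)   <
        [3,4] "river" : PP
        [4,5] "today" : (PP\(PP\S))\PP
    [5,6] "from" : (S/(N/NP))\PP
  [6,7] "near" : N/NP

PP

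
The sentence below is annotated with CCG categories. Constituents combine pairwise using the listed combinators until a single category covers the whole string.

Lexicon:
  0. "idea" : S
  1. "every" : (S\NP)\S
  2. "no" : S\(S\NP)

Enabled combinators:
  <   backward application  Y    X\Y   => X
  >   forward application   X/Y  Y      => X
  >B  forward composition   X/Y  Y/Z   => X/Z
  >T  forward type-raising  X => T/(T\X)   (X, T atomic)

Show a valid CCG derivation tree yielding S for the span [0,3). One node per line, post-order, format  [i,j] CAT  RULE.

[0,3] S   <
  [0,2] S\NP   <
    [0,1] "idea" : S
    [1,2] "every" : (S\NP)\S
  [2,3] "no" : S\(S\NP)

[0,1] S  lex  "idea"
[1,2] (S\NP)\S  lex  "every"
[0,2] S\NP  <  k=1
[2,3] S\(S\NP)  lex  "no"
[0,3] S  <  k=2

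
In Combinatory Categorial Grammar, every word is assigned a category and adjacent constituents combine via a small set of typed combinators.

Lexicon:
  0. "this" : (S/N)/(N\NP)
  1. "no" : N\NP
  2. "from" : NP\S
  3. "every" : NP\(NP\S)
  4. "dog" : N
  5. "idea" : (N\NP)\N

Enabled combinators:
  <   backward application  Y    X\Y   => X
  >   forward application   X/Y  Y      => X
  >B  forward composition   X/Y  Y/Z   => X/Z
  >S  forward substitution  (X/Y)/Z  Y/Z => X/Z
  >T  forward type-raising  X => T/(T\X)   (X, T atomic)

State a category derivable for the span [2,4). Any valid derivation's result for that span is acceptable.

[0,6] S   >
  [0,2] S/N   >
    [0,1] "this" : (S/N)/(N\NP)
    [1,2] "no" : N\NP
  [2,6] N   <
    [2,4] NP   <
      [2,3] "from" : NP\S
      [3,4] "every" : NP\(NP\S)
    [4,6] N\NP   <
      [4,5] "dog" : N
      [5,6] "idea" : (N\NP)\N

NP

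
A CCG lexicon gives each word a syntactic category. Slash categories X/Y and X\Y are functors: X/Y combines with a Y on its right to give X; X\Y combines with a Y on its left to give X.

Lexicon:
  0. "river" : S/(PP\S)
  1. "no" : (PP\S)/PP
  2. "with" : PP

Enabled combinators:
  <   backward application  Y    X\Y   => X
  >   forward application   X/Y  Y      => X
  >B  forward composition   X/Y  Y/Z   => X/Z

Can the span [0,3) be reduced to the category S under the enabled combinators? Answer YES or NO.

YES

[0,3] S   >
  [0,1] "river" : S/(PP\S)
  [1,3] PP\S   >
    [1,2] "no" : (PP\S)/PP
    [2,3] "with" : PP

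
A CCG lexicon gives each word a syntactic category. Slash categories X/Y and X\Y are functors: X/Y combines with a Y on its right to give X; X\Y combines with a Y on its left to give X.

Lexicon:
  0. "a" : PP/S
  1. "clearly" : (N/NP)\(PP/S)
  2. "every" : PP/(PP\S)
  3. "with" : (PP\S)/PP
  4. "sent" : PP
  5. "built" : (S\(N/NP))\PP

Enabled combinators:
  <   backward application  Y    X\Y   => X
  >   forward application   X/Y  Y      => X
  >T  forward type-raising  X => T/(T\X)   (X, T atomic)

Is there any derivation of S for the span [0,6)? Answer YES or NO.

[0,6] S   <
  [0,2] N/NP   <
    [0,1] "a" : PP/S
    [1,2] "clearly" : (N/NP)\(PP/S)
  [2,6] S\(N/NP)   <
    [2,5] PP   >
      [2,3] "every" : PP/(PP\S)
      [3,5] PP\S   >
        [3,4] "with" : (PP\S)/PP
        [4,5] "sent" : PP
    [5,6] "built" : (S\(N/NP))\PP

YES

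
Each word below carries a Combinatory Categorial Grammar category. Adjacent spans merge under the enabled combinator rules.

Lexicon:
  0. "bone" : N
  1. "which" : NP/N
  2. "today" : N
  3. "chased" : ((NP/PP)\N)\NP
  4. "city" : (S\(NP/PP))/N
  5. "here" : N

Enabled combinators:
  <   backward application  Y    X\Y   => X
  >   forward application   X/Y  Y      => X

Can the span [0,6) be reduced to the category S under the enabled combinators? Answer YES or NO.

YES

[0,6] S   <
  [0,4] NP/PP   <
    [0,1] "bone" : N
    [1,4] (NP/PP)\N   <
      [1,3] NP   >
        [1,2] "which" : NP/N
        [2,3] "today" : N
      [3,4] "chased" : ((NP/PP)\N)\NP
  [4,6] S\(NP/PP)   >
    [4,5] "city" : (S\(NP/PP))/N
    [5,6] "here" : N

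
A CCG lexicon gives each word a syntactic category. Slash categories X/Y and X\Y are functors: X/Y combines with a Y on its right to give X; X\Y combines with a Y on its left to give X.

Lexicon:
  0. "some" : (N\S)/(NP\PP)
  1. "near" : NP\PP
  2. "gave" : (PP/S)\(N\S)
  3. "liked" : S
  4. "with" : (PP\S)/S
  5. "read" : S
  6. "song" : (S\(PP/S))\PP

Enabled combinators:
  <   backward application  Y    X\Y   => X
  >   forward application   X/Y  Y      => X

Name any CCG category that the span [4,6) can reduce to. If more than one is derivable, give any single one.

PP\S

[0,7] S   <
  [0,3] PP/S   <
    [0,2] N\S   >
      [0,1] "some" : (N\S)/(NP\PP)
      [1,2] "near" : NP\PP
    [2,3] "gave" : (PP/S)\(N\S)
  [3,7] S\(PP/S)   <
    [3,6] PP   <
      [3,4] "liked" : S
      [4,6] PP\S   >
        [4,5] "with" : (PP\S)/S
        [5,6] "read" : S
    [6,7] "song" : (S\(PP/S))\PP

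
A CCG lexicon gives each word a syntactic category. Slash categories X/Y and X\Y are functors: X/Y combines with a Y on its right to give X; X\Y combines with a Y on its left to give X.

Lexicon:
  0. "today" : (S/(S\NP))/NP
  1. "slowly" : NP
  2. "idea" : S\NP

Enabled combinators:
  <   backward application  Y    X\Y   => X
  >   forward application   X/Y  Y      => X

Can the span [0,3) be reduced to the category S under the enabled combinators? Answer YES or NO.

YES

[0,3] S   >
  [0,2] S/(S\NP)   >
    [0,1] "today" : (S/(S\NP))/NP
    [1,2] "slowly" : NP
  [2,3] "idea" : S\NP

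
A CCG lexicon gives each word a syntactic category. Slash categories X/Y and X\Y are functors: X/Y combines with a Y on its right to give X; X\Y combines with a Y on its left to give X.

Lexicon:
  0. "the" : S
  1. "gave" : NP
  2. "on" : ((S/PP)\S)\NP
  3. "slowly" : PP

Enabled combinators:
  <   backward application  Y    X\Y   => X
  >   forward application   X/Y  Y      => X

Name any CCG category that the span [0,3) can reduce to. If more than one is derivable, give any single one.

S/PP

[0,4] S   >
  [0,3] S/PP   <
    [0,1] "the" : S
    [1,3] (S/PP)\S   <
      [1,2] "gave" : NP
      [2,3] "on" : ((S/PP)\S)\NP
  [3,4] "slowly" : PP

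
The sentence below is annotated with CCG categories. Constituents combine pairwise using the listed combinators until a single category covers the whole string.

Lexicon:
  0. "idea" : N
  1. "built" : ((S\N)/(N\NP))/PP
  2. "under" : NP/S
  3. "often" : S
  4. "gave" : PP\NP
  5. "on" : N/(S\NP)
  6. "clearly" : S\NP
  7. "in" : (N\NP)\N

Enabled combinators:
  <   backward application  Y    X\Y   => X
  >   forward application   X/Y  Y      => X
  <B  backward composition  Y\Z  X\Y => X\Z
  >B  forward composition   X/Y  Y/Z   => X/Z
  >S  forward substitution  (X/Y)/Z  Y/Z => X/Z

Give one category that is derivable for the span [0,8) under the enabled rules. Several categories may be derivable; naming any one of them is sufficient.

S

[0,8] S   <
  [0,1] "idea" : N
  [1,8] S\N   >
    [1,5] (S\N)/(N\NP)   >
      [1,2] "built" : ((S\N)/(N\NP))/PP
      [2,5] PP   <
        [2,4] NP   >
          [2,3] "under" : NP/S
          [3,4] "often" : S
        [4,5] "gave" : PP\NP
    [5,8] N\NP   <
      [5,7] N   >
        [5,6] "on" : N/(S\NP)
        [6,7] "clearly" : S\NP
      [7,8] "in" : (N\NP)\N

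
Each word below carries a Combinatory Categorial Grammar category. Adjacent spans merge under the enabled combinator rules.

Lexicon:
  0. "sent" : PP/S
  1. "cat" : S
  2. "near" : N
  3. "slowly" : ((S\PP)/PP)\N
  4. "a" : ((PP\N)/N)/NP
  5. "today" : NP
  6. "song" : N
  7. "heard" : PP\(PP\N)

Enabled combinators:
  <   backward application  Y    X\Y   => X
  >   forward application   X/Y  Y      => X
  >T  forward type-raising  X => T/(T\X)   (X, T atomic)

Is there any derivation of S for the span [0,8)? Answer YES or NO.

YES

[0,8] S   <
  [0,2] PP   >
    [0,1] "sent" : PP/S
    [1,2] "cat" : S
  [2,8] S\PP   >
    [2,4] (S\PP)/PP   <
      [2,3] "near" : N
      [3,4] "slowly" : ((S\PP)/PP)\N
    [4,8] PP   <
      [4,7] PP\N   >
        [4,6] (PP\N)/N   >
          [4,5] "a" : ((PP\N)/N)/NP
          [5,6] "today" : NP
        [6,7] "song" : N
      [7,8] "heard" : PP\(PP\N)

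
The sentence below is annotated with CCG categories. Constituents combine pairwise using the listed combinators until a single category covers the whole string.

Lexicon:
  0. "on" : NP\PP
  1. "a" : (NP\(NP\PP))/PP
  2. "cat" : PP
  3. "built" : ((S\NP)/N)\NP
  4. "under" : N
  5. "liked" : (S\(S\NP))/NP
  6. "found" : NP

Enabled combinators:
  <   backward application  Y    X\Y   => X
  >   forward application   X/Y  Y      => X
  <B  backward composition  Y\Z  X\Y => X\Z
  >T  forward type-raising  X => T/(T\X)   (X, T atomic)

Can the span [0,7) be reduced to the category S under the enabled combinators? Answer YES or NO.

YES

[0,7] S   <
  [0,5] S\NP   >
    [0,4] (S\NP)/N   <
      [0,3] NP   <
        [0,1] "on" : NP\PP
        [1,3] NP\(NP\PP)   >
          [1,2] "a" : (NP\(NP\PP))/PP
          [2,3] "cat" : PP
      [3,4] "built" : ((S\NP)/N)\NP
    [4,5] "under" : N
  [5,7] S\(S\NP)   >
    [5,6] "liked" : (S\(S\NP))/NP
    [6,7] "found" : NP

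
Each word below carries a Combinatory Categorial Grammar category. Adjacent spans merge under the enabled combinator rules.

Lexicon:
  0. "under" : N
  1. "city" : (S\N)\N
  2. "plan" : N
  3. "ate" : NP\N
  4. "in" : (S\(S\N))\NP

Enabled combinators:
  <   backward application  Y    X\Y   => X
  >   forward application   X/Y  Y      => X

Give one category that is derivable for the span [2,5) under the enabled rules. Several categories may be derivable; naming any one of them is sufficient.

S\(S\N)

[0,5] S   <
  [0,2] S\N   <
    [0,1] "under" : N
    [1,2] "city" : (S\N)\N
  [2,5] S\(S\N)   <
    [2,4] NP   <
      [2,3] "plan" : N
      [3,4] "ate" : NP\N
    [4,5] "in" : (S\(S\N))\NP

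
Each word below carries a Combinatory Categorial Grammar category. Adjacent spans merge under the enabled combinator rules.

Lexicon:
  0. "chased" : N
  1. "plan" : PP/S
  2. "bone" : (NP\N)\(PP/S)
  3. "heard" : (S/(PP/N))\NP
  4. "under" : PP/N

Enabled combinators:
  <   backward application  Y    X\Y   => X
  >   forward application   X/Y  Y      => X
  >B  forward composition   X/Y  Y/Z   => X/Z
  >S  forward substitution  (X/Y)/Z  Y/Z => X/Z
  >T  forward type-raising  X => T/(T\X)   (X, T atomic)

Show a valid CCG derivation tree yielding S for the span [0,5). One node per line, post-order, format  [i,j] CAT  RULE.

[0,5] S   >
  [0,4] S/(PP/N)   <
    [0,3] NP   >
      [0,1] NP/(NP\N)   >T
        [0,1] "chased" : N
      [1,3] NP\N   <
        [1,2] "plan" : PP/S
        [2,3] "bone" : (NP\N)\(PP/S)
    [3,4] "heard" : (S/(PP/N))\NP
  [4,5] "under" : PP/N

[0,1] N  lex  "chased"
[0,1] NP/(NP\N)  >T
[1,2] PP/S  lex  "plan"
[2,3] (NP\N)\(PP/S)  lex  "bone"
[1,3] NP\N  <  k=2
[0,3] NP  >  k=1
[3,4] (S/(PP/N))\NP  lex  "heard"
[0,4] S/(PP/N)  <  k=3
[4,5] PP/N  lex  "under"
[0,5] S  >  k=4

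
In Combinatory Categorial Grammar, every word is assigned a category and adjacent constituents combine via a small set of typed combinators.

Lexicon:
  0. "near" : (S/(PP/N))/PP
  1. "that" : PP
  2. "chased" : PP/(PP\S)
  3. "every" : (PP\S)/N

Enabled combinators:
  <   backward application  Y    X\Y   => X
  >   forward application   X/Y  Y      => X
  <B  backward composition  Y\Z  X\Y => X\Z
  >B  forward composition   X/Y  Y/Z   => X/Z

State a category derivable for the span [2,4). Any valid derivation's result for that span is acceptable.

[0,4] S   >
  [0,2] S/(PP/N)   >
    [0,1] "near" : (S/(PP/N))/PP
    [1,2] "that" : PP
  [2,4] PP/N   >B
    [2,3] "chased" : PP/(PP\S)
    [3,4] "every" : (PP\S)/N

PP/N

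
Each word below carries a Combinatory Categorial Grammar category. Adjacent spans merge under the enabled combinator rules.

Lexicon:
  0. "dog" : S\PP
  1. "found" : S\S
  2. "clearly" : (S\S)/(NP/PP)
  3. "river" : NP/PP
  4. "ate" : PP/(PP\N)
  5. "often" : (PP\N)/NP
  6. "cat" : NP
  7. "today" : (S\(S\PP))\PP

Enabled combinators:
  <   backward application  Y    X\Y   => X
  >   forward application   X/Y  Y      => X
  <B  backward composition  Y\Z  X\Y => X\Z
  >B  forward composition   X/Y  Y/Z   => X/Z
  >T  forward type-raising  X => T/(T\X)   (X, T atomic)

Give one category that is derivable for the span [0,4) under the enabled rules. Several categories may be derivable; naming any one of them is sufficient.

S\PP

[0,8] S   <
  [0,4] S\PP   <B
    [0,1] "dog" : S\PP
    [1,4] S\S   <B
      [1,2] "found" : S\S
      [2,4] S\S   >
        [2,3] "clearly" : (S\S)/(NP/PP)
        [3,4] "river" : NP/PP
  [4,8] S\(S\PP)   <
    [4,7] PP   >
      [4,5] "ate" : PP/(PP\N)
      [5,7] PP\N   >
        [5,6] "often" : (PP\N)/NP
        [6,7] "cat" : NP
    [7,8] "today" : (S\(S\PP))\PP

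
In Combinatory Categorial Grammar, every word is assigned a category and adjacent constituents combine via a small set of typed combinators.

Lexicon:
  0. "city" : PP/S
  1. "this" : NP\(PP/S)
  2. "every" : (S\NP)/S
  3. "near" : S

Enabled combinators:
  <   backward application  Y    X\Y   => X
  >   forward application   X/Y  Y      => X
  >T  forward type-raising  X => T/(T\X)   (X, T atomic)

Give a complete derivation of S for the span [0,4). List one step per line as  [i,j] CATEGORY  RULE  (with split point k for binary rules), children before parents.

[0,4] S   <
  [0,2] NP   <
    [0,1] "city" : PP/S
    [1,2] "this" : NP\(PP/S)
  [2,4] S\NP   >
    [2,3] "every" : (S\NP)/S
    [3,4] "near" : S

[0,1] PP/S  lex  "city"
[1,2] NP\(PP/S)  lex  "this"
[0,2] NP  <  k=1
[2,3] (S\NP)/S  lex  "every"
[3,4] S  lex  "near"
[2,4] S\NP  >  k=3
[0,4] S  <  k=2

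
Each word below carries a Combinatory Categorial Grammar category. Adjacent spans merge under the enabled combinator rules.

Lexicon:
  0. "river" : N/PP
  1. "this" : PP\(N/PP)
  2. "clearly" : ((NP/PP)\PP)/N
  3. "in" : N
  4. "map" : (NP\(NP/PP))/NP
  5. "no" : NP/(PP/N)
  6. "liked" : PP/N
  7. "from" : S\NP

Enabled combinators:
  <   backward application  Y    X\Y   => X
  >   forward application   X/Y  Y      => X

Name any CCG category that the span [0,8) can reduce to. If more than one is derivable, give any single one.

S

[0,8] S   <
  [0,7] NP   <
    [0,4] NP/PP   <
      [0,2] PP   <
        [0,1] "river" : N/PP
        [1,2] "this" : PP\(N/PP)
      [2,4] (NP/PP)\PP   >
        [2,3] "clearly" : ((NP/PP)\PP)/N
        [3,4] "in" : N
    [4,7] NP\(NP/PP)   >
      [4,5] "map" : (NP\(NP/PP))/NP
      [5,7] NP   >
        [5,6] "no" : NP/(PP/N)
        [6,7] "liked" : PP/N
  [7,8] "from" : S\NP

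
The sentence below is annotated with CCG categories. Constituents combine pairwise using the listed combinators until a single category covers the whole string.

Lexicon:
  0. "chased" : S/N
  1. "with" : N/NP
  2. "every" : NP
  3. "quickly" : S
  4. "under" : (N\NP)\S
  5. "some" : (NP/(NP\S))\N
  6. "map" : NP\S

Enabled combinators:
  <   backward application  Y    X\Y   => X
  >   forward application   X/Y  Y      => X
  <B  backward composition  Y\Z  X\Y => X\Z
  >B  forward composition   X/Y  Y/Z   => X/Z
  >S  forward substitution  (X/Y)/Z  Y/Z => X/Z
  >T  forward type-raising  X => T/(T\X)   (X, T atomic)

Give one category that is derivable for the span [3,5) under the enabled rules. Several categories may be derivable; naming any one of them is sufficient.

[0,7] S   >
  [0,2] S/NP   >B
    [0,1] "chased" : S/N
    [1,2] "with" : N/NP
  [2,7] NP   >
    [2,6] NP/(NP\S)   <
      [2,5] N   >
        [2,3] N/(N\NP)   >T
          [2,3] "every" : NP
        [3,5] N\NP   <
          [3,4] "quickly" : S
          [4,5] "under" : (N\NP)\S
      [5,6] "some" : (NP/(NP\S))\N
    [6,7] "map" : NP\S

N\NP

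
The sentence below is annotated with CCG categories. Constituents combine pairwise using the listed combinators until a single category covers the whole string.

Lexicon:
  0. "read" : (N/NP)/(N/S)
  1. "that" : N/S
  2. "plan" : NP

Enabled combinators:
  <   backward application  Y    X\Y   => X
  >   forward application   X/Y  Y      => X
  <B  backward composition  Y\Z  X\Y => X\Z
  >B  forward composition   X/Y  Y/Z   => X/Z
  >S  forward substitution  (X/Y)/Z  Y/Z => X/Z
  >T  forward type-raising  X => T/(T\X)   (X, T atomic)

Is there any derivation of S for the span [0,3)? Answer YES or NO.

NO

(N/NP)/(N/S) N/S NP
CKY chart[0,3] = {N, N/(NP\NP), N/(N\N), NP/(NP\N), PP/(PP\N), S/(S\N)}; S ∉ chart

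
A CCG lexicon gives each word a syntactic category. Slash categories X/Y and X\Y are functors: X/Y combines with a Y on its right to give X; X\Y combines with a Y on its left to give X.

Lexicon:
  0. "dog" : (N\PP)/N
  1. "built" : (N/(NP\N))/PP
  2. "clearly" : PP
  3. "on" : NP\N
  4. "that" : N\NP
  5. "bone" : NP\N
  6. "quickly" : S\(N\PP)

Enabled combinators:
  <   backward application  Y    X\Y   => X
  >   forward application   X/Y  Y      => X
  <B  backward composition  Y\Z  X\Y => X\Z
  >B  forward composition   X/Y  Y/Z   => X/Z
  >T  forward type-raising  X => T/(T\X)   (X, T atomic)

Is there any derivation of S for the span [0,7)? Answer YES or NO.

[0,7] S   <
  [0,6] N\PP   >
    [0,1] "dog" : (N\PP)/N
    [1,6] N   >
      [1,3] N/(NP\N)   >
        [1,2] "built" : (N/(NP\N))/PP
        [2,3] "clearly" : PP
      [3,6] NP\N   <B
        [3,4] "on" : NP\N
        [4,6] NP\NP   <B
          [4,5] "that" : N\NP
          [5,6] "bone" : NP\N
  [6,7] "quickly" : S\(N\PP)

YES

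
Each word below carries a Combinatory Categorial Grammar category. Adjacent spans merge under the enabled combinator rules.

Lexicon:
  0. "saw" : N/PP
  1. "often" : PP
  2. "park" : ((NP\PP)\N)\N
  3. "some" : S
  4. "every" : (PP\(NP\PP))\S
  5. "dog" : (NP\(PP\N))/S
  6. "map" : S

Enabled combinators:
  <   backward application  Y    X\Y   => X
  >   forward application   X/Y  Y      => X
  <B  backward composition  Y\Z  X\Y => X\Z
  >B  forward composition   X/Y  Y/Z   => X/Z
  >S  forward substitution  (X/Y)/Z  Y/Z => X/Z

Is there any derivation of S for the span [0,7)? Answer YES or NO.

N/PP PP ((NP\PP)\N)\N S (PP\(NP\PP))\S (NP\(PP\N))/S S
CKY chart[0,7] = {NP}; S ∉ chart

NO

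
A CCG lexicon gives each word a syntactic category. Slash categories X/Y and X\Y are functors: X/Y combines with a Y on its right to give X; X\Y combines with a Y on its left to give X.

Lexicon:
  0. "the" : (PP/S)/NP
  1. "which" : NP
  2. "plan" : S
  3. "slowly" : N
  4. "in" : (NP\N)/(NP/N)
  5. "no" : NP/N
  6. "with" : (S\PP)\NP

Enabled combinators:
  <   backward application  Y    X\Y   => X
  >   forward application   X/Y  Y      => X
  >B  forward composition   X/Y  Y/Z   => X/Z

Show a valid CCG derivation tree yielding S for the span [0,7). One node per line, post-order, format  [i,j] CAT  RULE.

[0,1] (PP/S)/NP  lex  "the"
[1,2] NP  lex  "which"
[0,2] PP/S  >  k=1
[2,3] S  lex  "plan"
[0,3] PP  >  k=2
[3,4] N  lex  "slowly"
[4,5] (NP\N)/(NP/N)  lex  "in"
[5,6] NP/N  lex  "no"
[4,6] NP\N  >  k=5
[3,6] NP  <  k=4
[6,7] (S\PP)\NP  lex  "with"
[3,7] S\PP  <  k=6
[0,7] S  <  k=3

[0,7] S   <
  [0,3] PP   >
    [0,2] PP/S   >
      [0,1] "the" : (PP/S)/NP
      [1,2] "which" : NP
    [2,3] "plan" : S
  [3,7] S\PP   <
    [3,6] NP   <
      [3,4] "slowly" : N
      [4,6] NP\N   >
        [4,5] "in" : (NP\N)/(NP/N)
        [5,6] "no" : NP/N
    [6,7] "with" : (S\PP)\NP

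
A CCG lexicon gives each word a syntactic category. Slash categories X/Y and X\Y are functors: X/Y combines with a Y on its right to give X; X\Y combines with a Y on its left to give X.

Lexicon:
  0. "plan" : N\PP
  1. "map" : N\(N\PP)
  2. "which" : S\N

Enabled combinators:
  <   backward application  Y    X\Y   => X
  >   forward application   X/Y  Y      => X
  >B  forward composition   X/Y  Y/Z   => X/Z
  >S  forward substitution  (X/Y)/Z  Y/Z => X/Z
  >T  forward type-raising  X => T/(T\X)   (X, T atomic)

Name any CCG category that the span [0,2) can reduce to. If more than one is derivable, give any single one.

N

[0,3] S   <
  [0,2] N   <
    [0,1] "plan" : N\PP
    [1,2] "map" : N\(N\PP)
  [2,3] "which" : S\N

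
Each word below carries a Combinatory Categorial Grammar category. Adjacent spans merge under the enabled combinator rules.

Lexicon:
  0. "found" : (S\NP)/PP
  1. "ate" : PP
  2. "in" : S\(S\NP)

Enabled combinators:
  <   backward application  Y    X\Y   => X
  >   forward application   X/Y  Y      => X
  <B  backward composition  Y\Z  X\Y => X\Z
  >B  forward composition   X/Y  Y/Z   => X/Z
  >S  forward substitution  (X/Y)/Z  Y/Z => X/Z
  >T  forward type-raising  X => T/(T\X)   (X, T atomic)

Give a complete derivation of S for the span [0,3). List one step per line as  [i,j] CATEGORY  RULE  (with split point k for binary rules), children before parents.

[0,3] S   <
  [0,2] S\NP   >
    [0,1] "found" : (S\NP)/PP
    [1,2] "ate" : PP
  [2,3] "in" : S\(S\NP)

[0,1] (S\NP)/PP  lex  "found"
[1,2] PP  lex  "ate"
[0,2] S\NP  >  k=1
[2,3] S\(S\NP)  lex  "in"
[0,3] S  <  k=2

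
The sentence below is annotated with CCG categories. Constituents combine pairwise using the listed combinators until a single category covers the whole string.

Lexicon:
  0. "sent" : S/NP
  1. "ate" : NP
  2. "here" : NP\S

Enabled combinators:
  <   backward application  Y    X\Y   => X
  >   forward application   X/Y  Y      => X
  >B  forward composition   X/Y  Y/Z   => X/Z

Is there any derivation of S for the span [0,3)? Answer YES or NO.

NO

S/NP NP NP\S
CKY chart[0,3] = {NP}; S ∉ chart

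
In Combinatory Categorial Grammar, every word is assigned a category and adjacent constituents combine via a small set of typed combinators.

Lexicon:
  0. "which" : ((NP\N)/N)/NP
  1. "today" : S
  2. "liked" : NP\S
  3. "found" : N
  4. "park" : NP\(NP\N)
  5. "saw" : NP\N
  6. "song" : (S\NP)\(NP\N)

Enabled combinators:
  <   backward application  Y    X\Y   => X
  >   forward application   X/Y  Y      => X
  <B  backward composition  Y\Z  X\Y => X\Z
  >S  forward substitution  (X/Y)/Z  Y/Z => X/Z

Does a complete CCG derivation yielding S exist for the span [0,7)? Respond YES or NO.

YES

[0,7] S   <
  [0,5] NP   <
    [0,4] NP\N   >
      [0,3] (NP\N)/N   >
        [0,1] "which" : ((NP\N)/N)/NP
        [1,3] NP   <
          [1,2] "today" : S
          [2,3] "liked" : NP\S
      [3,4] "found" : N
    [4,5] "park" : NP\(NP\N)
  [5,7] S\NP   <
    [5,6] "saw" : NP\N
    [6,7] "song" : (S\NP)\(NP\N)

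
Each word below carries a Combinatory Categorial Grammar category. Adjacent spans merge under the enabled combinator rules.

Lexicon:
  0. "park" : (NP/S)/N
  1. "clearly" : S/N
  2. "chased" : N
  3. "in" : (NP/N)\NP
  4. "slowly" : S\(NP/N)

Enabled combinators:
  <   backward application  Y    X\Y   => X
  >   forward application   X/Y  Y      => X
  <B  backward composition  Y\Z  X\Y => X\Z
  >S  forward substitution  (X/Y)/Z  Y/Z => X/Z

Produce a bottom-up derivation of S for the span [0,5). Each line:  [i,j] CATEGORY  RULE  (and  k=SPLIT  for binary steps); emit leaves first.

[0,5] S   <
  [0,3] NP   >
    [0,2] NP/N   >S
      [0,1] "park" : (NP/S)/N
      [1,2] "clearly" : S/N
    [2,3] "chased" : N
  [3,5] S\NP   <B
    [3,4] "in" : (NP/N)\NP
    [4,5] "slowly" : S\(NP/N)

[0,1] (NP/S)/N  lex  "park"
[1,2] S/N  lex  "clearly"
[0,2] NP/N  >S  k=1
[2,3] N  lex  "chased"
[0,3] NP  >  k=2
[3,4] (NP/N)\NP  lex  "in"
[4,5] S\(NP/N)  lex  "slowly"
[3,5] S\NP  <B  k=4
[0,5] S  <  k=3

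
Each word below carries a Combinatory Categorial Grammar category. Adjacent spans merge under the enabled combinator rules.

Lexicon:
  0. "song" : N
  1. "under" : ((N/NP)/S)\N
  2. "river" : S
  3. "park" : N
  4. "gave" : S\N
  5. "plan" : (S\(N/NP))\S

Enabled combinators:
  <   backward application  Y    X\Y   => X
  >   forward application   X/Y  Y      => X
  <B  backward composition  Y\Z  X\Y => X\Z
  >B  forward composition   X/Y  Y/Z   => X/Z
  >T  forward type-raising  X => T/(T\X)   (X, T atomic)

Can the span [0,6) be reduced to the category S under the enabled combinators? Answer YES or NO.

[0,6] S   <
  [0,3] N/NP   >
    [0,2] (N/NP)/S   <
      [0,1] "song" : N
      [1,2] "under" : ((N/NP)/S)\N
    [2,3] "river" : S
  [3,6] S\(N/NP)   <
    [3,5] S   >
      [3,4] S/(S\N)   >T
        [3,4] "park" : N
      [4,5] "gave" : S\N
    [5,6] "plan" : (S\(N/NP))\S

YES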